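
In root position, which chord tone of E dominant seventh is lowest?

The root of E dominant seventh (E–G#–B–D) is E; that is the bass in root position.

E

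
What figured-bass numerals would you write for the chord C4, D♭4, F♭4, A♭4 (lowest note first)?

4/2

The notes C, Db, Fb, Ab stack in thirds as Db–Fb–Ab–C — a Db minor-major seventh chord. The bass C is the seventh, so this is third inversion: figured 4/2.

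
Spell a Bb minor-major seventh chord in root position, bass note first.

Bb, Db, F, A

Spelling Bb minor-major seventh: Bb–Db–F–A. In root position the root is bass, giving Bb, Db, F, A from the bottom.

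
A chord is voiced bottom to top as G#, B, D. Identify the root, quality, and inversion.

G# diminished, root position

The pitch classes G#, B, D arrange in thirds as G#–B–D: a G# diminished triad.
G# is the root of G# diminished; root in the bass means root position (figured bass 5/3).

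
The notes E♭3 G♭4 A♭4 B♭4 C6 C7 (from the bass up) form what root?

Ab

Eb, Gb, Ab, Bb, C are the tones of an Ab dominant ninth chord (Ab–C–Eb–Gb–Bb), making Ab the root.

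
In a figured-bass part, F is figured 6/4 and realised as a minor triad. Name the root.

Bb

The figures 6/4 mean the fifth of the chord is in the bass. If F is the fifth of a minor triad, the root is Bb (chord tones Bb–Db–F).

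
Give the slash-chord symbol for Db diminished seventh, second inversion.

Dbdim7/Abb

Second inversion of Db diminished seventh has the fifth (Abb) in the bass. As a slash chord: Dbdim7/Abb.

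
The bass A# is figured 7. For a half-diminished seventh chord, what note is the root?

A#

The figures 7 mean the root of the chord is in the bass. If A# is the root of a half-diminished seventh chord, the root is A# (chord tones A#–C#–E–G#).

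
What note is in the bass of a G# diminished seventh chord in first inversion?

B

In first inversion the third is lowest. For G# diminished seventh (G#–B–D–F) that is B.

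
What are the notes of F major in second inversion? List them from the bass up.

C, F, A

F major is F–A–C. Second inversion puts the fifth (C) in the bass, with the remaining tones above: C, F, A.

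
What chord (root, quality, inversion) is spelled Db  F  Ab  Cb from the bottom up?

The pitch classes Db, F, Ab, Cb arrange in thirds as Db–F–Ab–Cb: a Db dominant seventh chord.
Db is the root of Db dominant seventh; root in the bass means root position (figured bass 7).

Db dominant seventh, root position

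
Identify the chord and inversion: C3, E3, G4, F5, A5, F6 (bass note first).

The distinct note names are C, E, G, F, A. Stacked in thirds they read F–A–C–E–G, which is a major ninth chord on F.
With the fifth (C) in the bass, the chord is in second inversion.

F major ninth, second inversion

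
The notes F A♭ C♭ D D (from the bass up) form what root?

D

The distinct letter names are F, Ab, Cb, D. Arranged as a stack of thirds they read D–F–Ab–Cb, so D is the root (a D diminished seventh chord).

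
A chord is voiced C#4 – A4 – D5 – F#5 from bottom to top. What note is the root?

D

C#, A, D, F# are the tones of a D major seventh chord (D–F#–A–C#), making D the root.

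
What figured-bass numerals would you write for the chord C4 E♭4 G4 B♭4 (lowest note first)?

The notes C, Eb, G, Bb stack in thirds as C–Eb–G–Bb — a C minor seventh chord. The bass C is the root, so this is root position: figured 7.

7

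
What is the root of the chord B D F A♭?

The distinct letter names are B, D, F, Ab. Arranged as a stack of thirds they read B–D–F–Ab, so B is the root (a B diminished seventh chord).

B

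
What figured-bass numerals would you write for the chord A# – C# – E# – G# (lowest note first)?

7

The notes A#, C#, E#, G# stack in thirds as A#–C#–E#–G# — an A# minor seventh chord. The bass A# is the root, so this is root position: figured 7.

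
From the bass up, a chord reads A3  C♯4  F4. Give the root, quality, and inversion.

The distinct note names are A, C#, F. Stacked in thirds they read F–A–C#, which is an augmented triad on F.
The lowest note is A, the third of the chord, so this is first inversion (figured bass 6).

F augmented, first inversion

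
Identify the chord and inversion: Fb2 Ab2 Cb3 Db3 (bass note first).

Reducing to letter names: Fb, Ab, Cb, Db. These stack in thirds as Db–Fb–Ab–Cb — a Db minor seventh chord.
The lowest note is Fb, the third of the chord, so this is first inversion (figured bass 6/5).

Db minor seventh, first inversion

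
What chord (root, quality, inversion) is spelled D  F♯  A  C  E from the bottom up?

D dominant ninth, root position

The distinct note names are D, F#, A, C, E. Stacked in thirds they read D–F#–A–C–E, which is a dominant ninth chord on D.
D is the root of D dominant ninth; root in the bass means root position.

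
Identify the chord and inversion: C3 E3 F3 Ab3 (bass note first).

The distinct note names are C, E, F, Ab. Stacked in thirds they read F–Ab–C–E, which is a minor-major seventh chord on F.
With the fifth (C) in the bass, the chord is in second inversion (figured bass 4/3).

F minor-major seventh, second inversion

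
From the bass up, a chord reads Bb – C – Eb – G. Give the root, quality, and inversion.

C minor seventh, third inversion

The pitch classes Bb, C, Eb, G arrange in thirds as C–Eb–G–Bb: a C minor seventh chord.
The lowest note is Bb, the seventh of the chord, so this is third inversion (figured bass 4/2).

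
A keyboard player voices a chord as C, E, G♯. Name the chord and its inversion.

The pitch classes C, E, G# arrange in thirds as C–E–G#: a C augmented triad.
C is the root of C augmented; root in the bass means root position (figured bass 5/3).

C augmented, root position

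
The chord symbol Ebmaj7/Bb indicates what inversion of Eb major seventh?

second inversion

Ebmaj7/Bb means Eb major seventh with Bb in the bass. Bb is the fifth of Eb major seventh (Eb–G–Bb–D), so this is second inversion.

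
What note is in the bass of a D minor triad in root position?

D

D minor is D–F–A. Root position places the root in the bass: D.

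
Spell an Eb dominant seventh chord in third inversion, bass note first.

Db, Eb, G, Bb

Spelling Eb dominant seventh: Eb–G–Bb–Db. In third inversion the seventh is bass, giving Db, Eb, G, Bb from the bottom.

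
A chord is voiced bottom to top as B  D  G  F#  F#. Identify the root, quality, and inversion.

The distinct note names are B, D, G, F#. Stacked in thirds they read G–B–D–F#, which is a major seventh chord on G.
B is the third of G major seventh; third in the bass means first inversion (figured bass 6/5).

G major seventh, first inversion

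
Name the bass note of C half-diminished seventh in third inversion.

C half-diminished seventh is C–Eb–Gb–Bb. Third inversion places the seventh in the bass: Bb.

Bb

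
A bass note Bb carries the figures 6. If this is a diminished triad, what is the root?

The figures 6 mean the third of the chord is in the bass. If Bb is the third of a diminished triad, the root is G (chord tones G–Bb–Db).

G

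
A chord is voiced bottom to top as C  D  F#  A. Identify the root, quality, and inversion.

D dominant seventh, third inversion

The distinct note names are C, D, F#, A. Stacked in thirds they read D–F#–A–C, which is a dominant seventh chord on D.
C is the seventh of D dominant seventh; seventh in the bass means third inversion (figured bass 4/2).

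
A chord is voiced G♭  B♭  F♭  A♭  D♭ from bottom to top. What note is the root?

Gb

The distinct letter names are Gb, Bb, Fb, Ab, Db. Arranged as a stack of thirds they read Gb–Bb–Db–Fb–Ab, so Gb is the root (a Gb dominant ninth chord).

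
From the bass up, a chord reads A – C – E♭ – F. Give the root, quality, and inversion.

Reducing to letter names: A, C, Eb, F. These stack in thirds as F–A–C–Eb — an F dominant seventh chord.
With the third (A) in the bass, the chord is in first inversion (figured bass 6/5).

F dominant seventh, first inversion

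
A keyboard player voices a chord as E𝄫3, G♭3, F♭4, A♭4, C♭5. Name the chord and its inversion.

Fb dominant ninth, third inversion

The pitch classes Ebb, Gb, Fb, Ab, Cb arrange in thirds as Fb–Ab–Cb–Ebb–Gb: an Fb dominant ninth chord.
With the seventh (Ebb) in the bass, the chord is in third inversion.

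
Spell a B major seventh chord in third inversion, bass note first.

A#, B, D#, F#

The chord tones are B–D#–F#–A#. With the seventh (A#) lowest for third inversion: A#, B, D#, F#.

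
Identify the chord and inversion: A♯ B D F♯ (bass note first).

B minor-major seventh, third inversion

Reducing to letter names: A#, B, D, F#. These stack in thirds as B–D–F#–A# — a B minor-major seventh chord.
A# is the seventh of B minor-major seventh; seventh in the bass means third inversion (figured bass 4/2).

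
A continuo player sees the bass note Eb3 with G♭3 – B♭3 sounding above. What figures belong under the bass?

5/3

The notes Eb, Gb, Bb stack in thirds as Eb–Gb–Bb — an Eb minor triad. The bass Eb is the root, so this is root position: figured 5/3.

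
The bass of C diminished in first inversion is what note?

The third of C diminished (C–Eb–Gb) is Eb; that is the bass in first inversion.

Eb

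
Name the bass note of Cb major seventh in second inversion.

Gb

Cb major seventh is Cb–Eb–Gb–Bb. Second inversion places the fifth in the bass: Gb.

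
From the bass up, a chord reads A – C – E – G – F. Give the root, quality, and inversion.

F major ninth, first inversion

Reducing to letter names: A, C, E, G, F. These stack in thirds as F–A–C–E–G — an F major ninth chord.
A is the third of F major ninth; third in the bass means first inversion.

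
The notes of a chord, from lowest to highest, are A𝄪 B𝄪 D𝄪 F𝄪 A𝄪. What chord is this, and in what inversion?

The pitch classes A##, B##, D##, F## arrange in thirds as B##–D##–F##–A##: a B## half-diminished seventh chord.
The lowest note is A##, the seventh of the chord, so this is third inversion (figured bass 4/2).

B## half-diminished seventh, third inversion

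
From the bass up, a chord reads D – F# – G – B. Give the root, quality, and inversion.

Reducing to letter names: D, F#, G, B. These stack in thirds as G–B–D–F# — a G major seventh chord.
The lowest note is D, the fifth of the chord, so this is second inversion (figured bass 4/3).

G major seventh, second inversion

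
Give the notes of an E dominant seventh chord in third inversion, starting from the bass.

D, E, G#, B

Spelling E dominant seventh: E–G#–B–D. In third inversion the seventh is bass, giving D, E, G#, B from the bottom.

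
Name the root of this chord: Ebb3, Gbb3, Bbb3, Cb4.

Reordering Ebb, Gbb, Bbb, Cb into stacked thirds gives Cb–Ebb–Gbb–Bbb; the bottom of that stack, Cb, is the root.

Cb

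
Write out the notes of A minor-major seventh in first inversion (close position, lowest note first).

A minor-major seventh is A–C–E–G#. First inversion puts the third (C) in the bass, with the remaining tones above: C, E, G#, A.

C, E, G#, A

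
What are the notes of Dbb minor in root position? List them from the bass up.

The chord tones are Dbb–Fbb–Abb. With the root (Dbb) lowest for root position: Dbb, Fbb, Abb.

Dbb, Fbb, Abb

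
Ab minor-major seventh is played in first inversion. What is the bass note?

Cb

The third of Ab minor-major seventh (Ab–Cb–Eb–G) is Cb; that is the bass in first inversion.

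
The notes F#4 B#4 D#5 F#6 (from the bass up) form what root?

F#, B#, D# are the tones of a B# diminished triad (B#–D#–F#), making B# the root.

B#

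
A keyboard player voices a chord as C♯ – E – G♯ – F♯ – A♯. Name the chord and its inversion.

F# dominant ninth, second inversion

Reducing to letter names: C#, E, G#, F#, A#. These stack in thirds as F#–A#–C#–E–G# — an F# dominant ninth chord.
C# is the fifth of F# dominant ninth; fifth in the bass means second inversion.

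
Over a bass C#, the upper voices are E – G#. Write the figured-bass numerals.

5/3

The notes C#, E, G# stack in thirds as C#–E–G# — a C# minor triad. The bass C# is the root, so this is root position: figured 5/3.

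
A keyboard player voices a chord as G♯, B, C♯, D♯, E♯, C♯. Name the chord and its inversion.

The pitch classes G#, B, C#, D#, E# arrange in thirds as C#–E#–G#–B–D#: a C# dominant ninth chord.
G# is the fifth of C# dominant ninth; fifth in the bass means second inversion.

C# dominant ninth, second inversion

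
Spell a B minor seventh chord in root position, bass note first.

B, D, F#, A

Spelling B minor seventh: B–D–F#–A. In root position the root is bass, giving B, D, F#, A from the bottom.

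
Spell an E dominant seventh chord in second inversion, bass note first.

The chord tones are E–G#–B–D. With the fifth (B) lowest for second inversion: B, D, E, G#.

B, D, E, G#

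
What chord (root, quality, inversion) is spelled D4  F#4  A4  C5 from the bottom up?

D dominant seventh, root position

The pitch classes D, F#, A, C arrange in thirds as D–F#–A–C: a D dominant seventh chord.
D is the root of D dominant seventh; root in the bass means root position (figured bass 7).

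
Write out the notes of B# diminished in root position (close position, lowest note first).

B#, D#, F#

The chord tones are B#–D#–F#. With the root (B#) lowest for root position: B#, D#, F#.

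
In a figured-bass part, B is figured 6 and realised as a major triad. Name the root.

G

The figures 6 mean the third of the chord is in the bass. If B is the third of a major triad, the root is G (chord tones G–B–D).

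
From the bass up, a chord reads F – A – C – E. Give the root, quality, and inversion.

F major seventh, root position

The pitch classes F, A, C, E arrange in thirds as F–A–C–E: an F major seventh chord.
The lowest note is F, the root of the chord, so this is root position (figured bass 7).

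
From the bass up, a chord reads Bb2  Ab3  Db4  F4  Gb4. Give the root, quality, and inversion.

Reducing to letter names: Bb, Ab, Db, F, Gb. These stack in thirds as Gb–Bb–Db–F–Ab — a Gb major ninth chord.
Bb is the third of Gb major ninth; third in the bass means first inversion.

Gb major ninth, first inversion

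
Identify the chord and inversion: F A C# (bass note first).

The pitch classes F, A, C# arrange in thirds as F–A–C#: an F augmented triad.
With the root (F) in the bass, the chord is in root position (figured bass 5/3).

F augmented, root position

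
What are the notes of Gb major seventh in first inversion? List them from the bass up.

Bb, Db, F, Gb

Spelling Gb major seventh: Gb–Bb–Db–F. In first inversion the third is bass, giving Bb, Db, F, Gb from the bottom.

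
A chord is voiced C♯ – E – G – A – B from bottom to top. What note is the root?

A

Reordering C#, E, G, A, B into stacked thirds gives A–C#–E–G–B; the bottom of that stack, A, is the root.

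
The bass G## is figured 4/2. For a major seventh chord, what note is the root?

A#

The figures 4/2 mean the seventh of the chord is in the bass. If G## is the seventh of a major seventh chord, the root is A# (chord tones A#–C##–E#–G##).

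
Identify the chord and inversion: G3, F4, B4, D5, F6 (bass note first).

G dominant seventh, root position

The distinct note names are G, F, B, D. Stacked in thirds they read G–B–D–F, which is a dominant seventh chord on G.
G is the root of G dominant seventh; root in the bass means root position (figured bass 7).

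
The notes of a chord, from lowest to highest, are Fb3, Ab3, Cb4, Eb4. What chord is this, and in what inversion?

The distinct note names are Fb, Ab, Cb, Eb. Stacked in thirds they read Fb–Ab–Cb–Eb, which is a major seventh chord on Fb.
With the root (Fb) in the bass, the chord is in root position (figured bass 7).

Fb major seventh, root position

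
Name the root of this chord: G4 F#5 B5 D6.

Reordering G, F#, B, D into stacked thirds gives G–B–D–F#; the bottom of that stack, G, is the root.

G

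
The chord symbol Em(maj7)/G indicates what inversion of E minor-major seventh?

first inversion

Em(maj7)/G means E minor-major seventh with G in the bass. G is the third of E minor-major seventh (E–G–B–D#), so this is first inversion.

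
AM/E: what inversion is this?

second inversion

AM/E means A major with E in the bass. E is the fifth of A major (A–C#–E), so this is second inversion.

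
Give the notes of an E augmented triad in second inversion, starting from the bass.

B#, E, G#

The chord tones are E–G#–B#. With the fifth (B#) lowest for second inversion: B#, E, G#.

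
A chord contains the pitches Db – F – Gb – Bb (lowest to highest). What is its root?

Gb

The distinct letter names are Db, F, Gb, Bb. Arranged as a stack of thirds they read Gb–Bb–Db–F, so Gb is the root (a Gb major seventh chord).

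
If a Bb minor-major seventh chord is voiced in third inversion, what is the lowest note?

In third inversion the seventh is lowest. For Bb minor-major seventh (Bb–Db–F–A) that is A.

A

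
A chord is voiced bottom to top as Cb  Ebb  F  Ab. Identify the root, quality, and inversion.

F diminished seventh, second inversion

The pitch classes Cb, Ebb, F, Ab arrange in thirds as F–Ab–Cb–Ebb: an F diminished seventh chord.
The lowest note is Cb, the fifth of the chord, so this is second inversion (figured bass 4/3).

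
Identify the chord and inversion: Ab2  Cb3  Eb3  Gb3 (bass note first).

Reducing to letter names: Ab, Cb, Eb, Gb. These stack in thirds as Ab–Cb–Eb–Gb — an Ab minor seventh chord.
With the root (Ab) in the bass, the chord is in root position (figured bass 7).

Ab minor seventh, root position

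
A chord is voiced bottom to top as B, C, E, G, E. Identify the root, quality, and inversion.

The pitch classes B, C, E, G arrange in thirds as C–E–G–B: a C major seventh chord.
The lowest note is B, the seventh of the chord, so this is third inversion (figured bass 4/2).

C major seventh, third inversion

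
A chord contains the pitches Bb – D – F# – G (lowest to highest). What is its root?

G

Reordering Bb, D, F#, G into stacked thirds gives G–Bb–D–F#; the bottom of that stack, G, is the root.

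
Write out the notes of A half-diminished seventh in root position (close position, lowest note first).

A, C, Eb, G

Spelling A half-diminished seventh: A–C–Eb–G. In root position the root is bass, giving A, C, Eb, G from the bottom.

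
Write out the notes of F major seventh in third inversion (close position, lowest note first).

E, F, A, C

Spelling F major seventh: F–A–C–E. In third inversion the seventh is bass, giving E, F, A, C from the bottom.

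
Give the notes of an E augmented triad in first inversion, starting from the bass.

Spelling E augmented: E–G#–B#. In first inversion the third is bass, giving G#, B#, E from the bottom.

G#, B#, E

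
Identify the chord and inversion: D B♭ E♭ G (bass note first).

Reducing to letter names: D, Bb, Eb, G. These stack in thirds as Eb–G–Bb–D — an Eb major seventh chord.
The lowest note is D, the seventh of the chord, so this is third inversion (figured bass 4/2).

Eb major seventh, third inversion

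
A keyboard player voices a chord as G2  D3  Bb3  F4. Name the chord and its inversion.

G minor seventh, root position

Reducing to letter names: G, D, Bb, F. These stack in thirds as G–Bb–D–F — a G minor seventh chord.
G is the root of G minor seventh; root in the bass means root position (figured bass 7).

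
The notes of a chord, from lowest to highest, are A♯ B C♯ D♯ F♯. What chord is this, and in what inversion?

B major ninth, third inversion

Reducing to letter names: A#, B, C#, D#, F#. These stack in thirds as B–D#–F#–A#–C# — a B major ninth chord.
The lowest note is A#, the seventh of the chord, so this is third inversion.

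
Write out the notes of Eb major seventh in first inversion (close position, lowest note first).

Spelling Eb major seventh: Eb–G–Bb–D. In first inversion the third is bass, giving G, Bb, D, Eb from the bottom.

G, Bb, D, Eb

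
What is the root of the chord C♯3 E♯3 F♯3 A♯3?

The distinct letter names are C#, E#, F#, A#. Arranged as a stack of thirds they read F#–A#–C#–E#, so F# is the root (an F# major seventh chord).

F#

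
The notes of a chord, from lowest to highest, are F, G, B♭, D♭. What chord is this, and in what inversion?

G half-diminished seventh, third inversion

Reducing to letter names: F, G, Bb, Db. These stack in thirds as G–Bb–Db–F — a G half-diminished seventh chord.
The lowest note is F, the seventh of the chord, so this is third inversion (figured bass 4/2).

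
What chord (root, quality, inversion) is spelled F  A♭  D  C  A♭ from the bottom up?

The distinct note names are F, Ab, D, C. Stacked in thirds they read D–F–Ab–C, which is a half-diminished seventh chord on D.
F is the third of D half-diminished seventh; third in the bass means first inversion (figured bass 6/5).

D half-diminished seventh, first inversion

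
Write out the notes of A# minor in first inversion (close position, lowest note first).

C#, E#, A#

Spelling A# minor: A#–C#–E#. In first inversion the third is bass, giving C#, E#, A# from the bottom.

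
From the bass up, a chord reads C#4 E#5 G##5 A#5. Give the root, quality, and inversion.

The distinct note names are C#, E#, G##, A#. Stacked in thirds they read A#–C#–E#–G##, which is a minor-major seventh chord on A#.
With the third (C#) in the bass, the chord is in first inversion (figured bass 6/5).

A# minor-major seventh, first inversion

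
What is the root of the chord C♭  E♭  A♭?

The distinct letter names are Cb, Eb, Ab. Arranged as a stack of thirds they read Ab–Cb–Eb, so Ab is the root (an Ab minor triad).

Ab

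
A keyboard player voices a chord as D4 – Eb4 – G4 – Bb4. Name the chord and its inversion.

The distinct note names are D, Eb, G, Bb. Stacked in thirds they read Eb–G–Bb–D, which is a major seventh chord on Eb.
With the seventh (D) in the bass, the chord is in third inversion (figured bass 4/2).

Eb major seventh, third inversion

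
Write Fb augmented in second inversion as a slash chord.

Second inversion of Fb augmented has the fifth (C) in the bass. As a slash chord: Fbaug/C.

Fbaug/C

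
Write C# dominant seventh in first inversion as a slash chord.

C#7/E#

First inversion of C# dominant seventh has the third (E#) in the bass. As a slash chord: C#7/E#.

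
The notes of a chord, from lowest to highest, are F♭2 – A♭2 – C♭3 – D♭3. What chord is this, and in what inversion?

The distinct note names are Fb, Ab, Cb, Db. Stacked in thirds they read Db–Fb–Ab–Cb, which is a minor seventh chord on Db.
The lowest note is Fb, the third of the chord, so this is first inversion (figured bass 6/5).

Db minor seventh, first inversion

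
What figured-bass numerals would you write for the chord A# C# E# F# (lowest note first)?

6/5

The notes A#, C#, E#, F# stack in thirds as F#–A#–C#–E# — an F# major seventh chord. The bass A# is the third, so this is first inversion: figured 6/5.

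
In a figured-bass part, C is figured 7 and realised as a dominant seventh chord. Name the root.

The figures 7 mean the root of the chord is in the bass. If C is the root of a dominant seventh chord, the root is C (chord tones C–E–G–Bb).

C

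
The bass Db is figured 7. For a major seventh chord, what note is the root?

Db

The figures 7 mean the root of the chord is in the bass. If Db is the root of a major seventh chord, the root is Db (chord tones Db–F–Ab–C).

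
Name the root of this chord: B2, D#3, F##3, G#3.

B, D#, F##, G# are the tones of a G# minor-major seventh chord (G#–B–D#–F##), making G# the root.

G#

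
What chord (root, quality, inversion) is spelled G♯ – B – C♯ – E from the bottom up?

C# minor seventh, second inversion

The distinct note names are G#, B, C#, E. Stacked in thirds they read C#–E–G#–B, which is a minor seventh chord on C#.
G# is the fifth of C# minor seventh; fifth in the bass means second inversion (figured bass 4/3).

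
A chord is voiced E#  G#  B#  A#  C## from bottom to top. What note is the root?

A#

Reordering E#, G#, B#, A#, C## into stacked thirds gives A#–C##–E#–G#–B#; the bottom of that stack, A#, is the root.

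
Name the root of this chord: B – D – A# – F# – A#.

B

Reordering B, D, A#, F# into stacked thirds gives B–D–F#–A#; the bottom of that stack, B, is the root.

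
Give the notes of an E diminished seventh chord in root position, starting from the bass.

E, G, Bb, Db

The chord tones are E–G–Bb–Db. With the root (E) lowest for root position: E, G, Bb, Db.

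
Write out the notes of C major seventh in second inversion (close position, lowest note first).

G, B, C, E

Spelling C major seventh: C–E–G–B. In second inversion the fifth is bass, giving G, B, C, E from the bottom.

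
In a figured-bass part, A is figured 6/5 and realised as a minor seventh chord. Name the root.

The figures 6/5 mean the third of the chord is in the bass. If A is the third of a minor seventh chord, the root is F# (chord tones F#–A–C#–E).

F#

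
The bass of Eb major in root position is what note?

The root of Eb major (Eb–G–Bb) is Eb; that is the bass in root position.

Eb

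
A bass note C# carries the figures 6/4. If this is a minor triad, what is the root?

F#

The figures 6/4 mean the fifth of the chord is in the bass. If C# is the fifth of a minor triad, the root is F# (chord tones F#–A–C#).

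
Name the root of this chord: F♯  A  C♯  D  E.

D

Reordering F#, A, C#, D, E into stacked thirds gives D–F#–A–C#–E; the bottom of that stack, D, is the root.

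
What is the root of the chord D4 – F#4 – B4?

Reordering D, F#, B into stacked thirds gives B–D–F#; the bottom of that stack, B, is the root.

B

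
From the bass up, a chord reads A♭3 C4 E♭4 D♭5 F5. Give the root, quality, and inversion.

The pitch classes Ab, C, Eb, Db, F arrange in thirds as Db–F–Ab–C–Eb: a Db major ninth chord.
With the fifth (Ab) in the bass, the chord is in second inversion.

Db major ninth, second inversion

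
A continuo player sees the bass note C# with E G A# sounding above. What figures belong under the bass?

The notes C#, E, G, A# stack in thirds as A#–C#–E–G — an A# diminished seventh chord. The bass C# is the third, so this is first inversion: figured 6/5.

6/5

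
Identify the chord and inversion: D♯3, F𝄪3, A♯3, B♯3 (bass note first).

B# minor seventh, first inversion

The pitch classes D#, F##, A#, B# arrange in thirds as B#–D#–F##–A#: a B# minor seventh chord.
The lowest note is D#, the third of the chord, so this is first inversion (figured bass 6/5).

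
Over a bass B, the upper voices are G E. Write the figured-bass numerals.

6/4

The notes B, G, E stack in thirds as E–G–B — an E minor triad. The bass B is the fifth, so this is second inversion: figured 6/4.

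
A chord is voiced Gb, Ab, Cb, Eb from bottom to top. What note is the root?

Ab

Gb, Ab, Cb, Eb are the tones of an Ab minor seventh chord (Ab–Cb–Eb–Gb), making Ab the root.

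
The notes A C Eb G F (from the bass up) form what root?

The distinct letter names are A, C, Eb, G, F. Arranged as a stack of thirds they read F–A–C–Eb–G, so F is the root (an F dominant ninth chord).

F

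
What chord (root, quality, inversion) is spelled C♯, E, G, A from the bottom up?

A dominant seventh, first inversion

Reducing to letter names: C#, E, G, A. These stack in thirds as A–C#–E–G — an A dominant seventh chord.
The lowest note is C#, the third of the chord, so this is first inversion (figured bass 6/5).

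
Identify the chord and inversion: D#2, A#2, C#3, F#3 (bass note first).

D# minor seventh, root position

The distinct note names are D#, A#, C#, F#. Stacked in thirds they read D#–F#–A#–C#, which is a minor seventh chord on D#.
D# is the root of D# minor seventh; root in the bass means root position (figured bass 7).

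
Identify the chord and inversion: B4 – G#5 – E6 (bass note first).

The pitch classes B, G#, E arrange in thirds as E–G#–B: an E major triad.
With the fifth (B) in the bass, the chord is in second inversion (figured bass 6/4).

E major, second inversion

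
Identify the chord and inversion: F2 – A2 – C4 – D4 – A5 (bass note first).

D minor seventh, first inversion

Reducing to letter names: F, A, C, D. These stack in thirds as D–F–A–C — a D minor seventh chord.
F is the third of D minor seventh; third in the bass means first inversion (figured bass 6/5).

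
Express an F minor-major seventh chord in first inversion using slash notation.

Fm(maj7)/Ab

First inversion of F minor-major seventh has the third (Ab) in the bass. As a slash chord: Fm(maj7)/Ab.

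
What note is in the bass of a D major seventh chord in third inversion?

D major seventh is D–F#–A–C#. Third inversion places the seventh in the bass: C#.

C#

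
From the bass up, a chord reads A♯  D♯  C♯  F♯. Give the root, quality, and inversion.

The pitch classes A#, D#, C#, F# arrange in thirds as D#–F#–A#–C#: a D# minor seventh chord.
The lowest note is A#, the fifth of the chord, so this is second inversion (figured bass 4/3).

D# minor seventh, second inversion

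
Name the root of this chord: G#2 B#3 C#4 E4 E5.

C#

G#, B#, C#, E are the tones of a C# minor-major seventh chord (C#–E–G#–B#), making C# the root.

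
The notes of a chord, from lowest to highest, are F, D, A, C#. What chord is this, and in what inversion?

The distinct note names are F, D, A, C#. Stacked in thirds they read D–F–A–C#, which is a minor-major seventh chord on D.
The lowest note is F, the third of the chord, so this is first inversion (figured bass 6/5).

D minor-major seventh, first inversion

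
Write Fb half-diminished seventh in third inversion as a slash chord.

Third inversion of Fb half-diminished seventh has the seventh (Ebb) in the bass. As a slash chord: Fbø7/Ebb.

Fbø7/Ebb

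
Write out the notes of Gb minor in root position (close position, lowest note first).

Gb, Bbb, Db

The chord tones are Gb–Bbb–Db. With the root (Gb) lowest for root position: Gb, Bbb, Db.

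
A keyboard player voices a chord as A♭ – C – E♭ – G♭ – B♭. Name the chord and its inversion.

The pitch classes Ab, C, Eb, Gb, Bb arrange in thirds as Ab–C–Eb–Gb–Bb: an Ab dominant ninth chord.
The lowest note is Ab, the root of the chord, so this is root position.

Ab dominant ninth, root position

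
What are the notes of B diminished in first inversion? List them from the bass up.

B diminished is B–D–F. First inversion puts the third (D) in the bass, with the remaining tones above: D, F, B.

D, F, B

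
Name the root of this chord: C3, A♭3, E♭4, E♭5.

The distinct letter names are C, Ab, Eb. Arranged as a stack of thirds they read Ab–C–Eb, so Ab is the root (an Ab major triad).

Ab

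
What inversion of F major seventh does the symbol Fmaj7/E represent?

third inversion

Fmaj7/E means F major seventh with E in the bass. E is the seventh of F major seventh (F–A–C–E), so this is third inversion.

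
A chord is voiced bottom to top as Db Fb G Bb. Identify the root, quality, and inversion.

G diminished seventh, second inversion

The distinct note names are Db, Fb, G, Bb. Stacked in thirds they read G–Bb–Db–Fb, which is a diminished seventh chord on G.
The lowest note is Db, the fifth of the chord, so this is second inversion (figured bass 4/3).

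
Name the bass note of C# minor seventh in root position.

C#

The root of C# minor seventh (C#–E–G#–B) is C#; that is the bass in root position.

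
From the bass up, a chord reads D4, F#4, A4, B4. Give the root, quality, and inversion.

Reducing to letter names: D, F#, A, B. These stack in thirds as B–D–F#–A — a B minor seventh chord.
D is the third of B minor seventh; third in the bass means first inversion (figured bass 6/5).

B minor seventh, first inversion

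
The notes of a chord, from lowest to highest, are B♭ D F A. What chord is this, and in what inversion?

Bb major seventh, root position

The pitch classes Bb, D, F, A arrange in thirds as Bb–D–F–A: a Bb major seventh chord.
With the root (Bb) in the bass, the chord is in root position (figured bass 7).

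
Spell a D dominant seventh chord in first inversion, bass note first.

F#, A, C, D

D dominant seventh is D–F#–A–C. First inversion puts the third (F#) in the bass, with the remaining tones above: F#, A, C, D.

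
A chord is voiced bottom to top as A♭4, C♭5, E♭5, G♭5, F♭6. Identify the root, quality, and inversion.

The pitch classes Ab, Cb, Eb, Gb, Fb arrange in thirds as Fb–Ab–Cb–Eb–Gb: an Fb major ninth chord.
The lowest note is Ab, the third of the chord, so this is first inversion.

Fb major ninth, first inversion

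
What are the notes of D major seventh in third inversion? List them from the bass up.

The chord tones are D–F#–A–C#. With the seventh (C#) lowest for third inversion: C#, D, F#, A.

C#, D, F#, A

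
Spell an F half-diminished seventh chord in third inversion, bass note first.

Eb, F, Ab, Cb

The chord tones are F–Ab–Cb–Eb. With the seventh (Eb) lowest for third inversion: Eb, F, Ab, Cb.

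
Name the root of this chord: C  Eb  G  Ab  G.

The distinct letter names are C, Eb, G, Ab. Arranged as a stack of thirds they read Ab–C–Eb–G, so Ab is the root (an Ab major seventh chord).

Ab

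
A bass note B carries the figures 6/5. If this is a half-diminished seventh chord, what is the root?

The figures 6/5 mean the third of the chord is in the bass. If B is the third of a half-diminished seventh chord, the root is G# (chord tones G#–B–D–F#).

G#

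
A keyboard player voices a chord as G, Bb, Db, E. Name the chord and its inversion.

The distinct note names are G, Bb, Db, E. Stacked in thirds they read E–G–Bb–Db, which is a diminished seventh chord on E.
With the third (G) in the bass, the chord is in first inversion (figured bass 6/5).

E diminished seventh, first inversion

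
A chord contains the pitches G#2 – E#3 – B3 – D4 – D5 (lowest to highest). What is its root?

E#

The distinct letter names are G#, E#, B, D. Arranged as a stack of thirds they read E#–G#–B–D, so E# is the root (an E# diminished seventh chord).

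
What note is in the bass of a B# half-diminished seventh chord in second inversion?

F#

In second inversion the fifth is lowest. For B# half-diminished seventh (B#–D#–F#–A#) that is F#.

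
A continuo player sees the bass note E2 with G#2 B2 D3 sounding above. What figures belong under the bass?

7

The notes E, G#, B, D stack in thirds as E–G#–B–D — an E dominant seventh chord. The bass E is the root, so this is root position: figured 7.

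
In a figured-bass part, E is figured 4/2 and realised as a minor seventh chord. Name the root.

The figures 4/2 mean the seventh of the chord is in the bass. If E is the seventh of a minor seventh chord, the root is F# (chord tones F#–A–C#–E).

F#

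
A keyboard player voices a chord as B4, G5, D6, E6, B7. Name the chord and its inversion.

E minor seventh, second inversion

The pitch classes B, G, D, E arrange in thirds as E–G–B–D: an E minor seventh chord.
B is the fifth of E minor seventh; fifth in the bass means second inversion (figured bass 4/3).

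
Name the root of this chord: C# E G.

Reordering C#, E, G into stacked thirds gives C#–E–G; the bottom of that stack, C#, is the root.

C#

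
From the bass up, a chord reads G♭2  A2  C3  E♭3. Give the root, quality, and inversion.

Reducing to letter names: Gb, A, C, Eb. These stack in thirds as A–C–Eb–Gb — an A diminished seventh chord.
The lowest note is Gb, the seventh of the chord, so this is third inversion (figured bass 4/2).

A diminished seventh, third inversion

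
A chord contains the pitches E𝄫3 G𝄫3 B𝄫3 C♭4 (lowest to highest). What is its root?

Cb

The distinct letter names are Ebb, Gbb, Bbb, Cb. Arranged as a stack of thirds they read Cb–Ebb–Gbb–Bbb, so Cb is the root (a Cb half-diminished seventh chord).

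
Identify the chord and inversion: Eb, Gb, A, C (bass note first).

A diminished seventh, second inversion

The distinct note names are Eb, Gb, A, C. Stacked in thirds they read A–C–Eb–Gb, which is a diminished seventh chord on A.
With the fifth (Eb) in the bass, the chord is in second inversion (figured bass 4/3).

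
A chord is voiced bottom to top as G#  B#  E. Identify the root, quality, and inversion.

Reducing to letter names: G#, B#, E. These stack in thirds as E–G#–B# — an E augmented triad.
G# is the third of E augmented; third in the bass means first inversion (figured bass 6).

E augmented, first inversion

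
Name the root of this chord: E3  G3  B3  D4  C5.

C

Reordering E, G, B, D, C into stacked thirds gives C–E–G–B–D; the bottom of that stack, C, is the root.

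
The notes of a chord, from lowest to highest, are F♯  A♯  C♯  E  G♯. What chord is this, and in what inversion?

F# dominant ninth, root position

The pitch classes F#, A#, C#, E, G# arrange in thirds as F#–A#–C#–E–G#: an F# dominant ninth chord.
The lowest note is F#, the root of the chord, so this is root position.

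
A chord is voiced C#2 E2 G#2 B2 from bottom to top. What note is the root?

C#, E, G#, B are the tones of a C# minor seventh chord (C#–E–G#–B), making C# the root.

C#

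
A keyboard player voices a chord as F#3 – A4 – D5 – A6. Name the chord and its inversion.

D major, first inversion

Reducing to letter names: F#, A, D. These stack in thirds as D–F#–A — a D major triad.
The lowest note is F#, the third of the chord, so this is first inversion (figured bass 6).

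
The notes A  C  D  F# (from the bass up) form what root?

D

A, C, D, F# are the tones of a D dominant seventh chord (D–F#–A–C), making D the root.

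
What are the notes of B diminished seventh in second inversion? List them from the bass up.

B diminished seventh is B–D–F–Ab. Second inversion puts the fifth (F) in the bass, with the remaining tones above: F, Ab, B, D.

F, Ab, B, D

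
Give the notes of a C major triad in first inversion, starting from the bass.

E, G, C

Spelling C major: C–E–G. In first inversion the third is bass, giving E, G, C from the bottom.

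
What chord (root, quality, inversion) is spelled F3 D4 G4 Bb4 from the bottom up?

G minor seventh, third inversion

Reducing to letter names: F, D, G, Bb. These stack in thirds as G–Bb–D–F — a G minor seventh chord.
F is the seventh of G minor seventh; seventh in the bass means third inversion (figured bass 4/2).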